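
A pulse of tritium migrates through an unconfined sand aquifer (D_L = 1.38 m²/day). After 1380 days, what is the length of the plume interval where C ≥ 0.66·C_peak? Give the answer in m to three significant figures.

113 m

The plume is Gaussian with σ = √(2Dt) = √(2 × 1.38 × 1380) = 61.72 m.
C/C_peak = exp(−Δx²/(2σ²)) = 0.66 ⇒ Δx = σ·√(−2 ln 0.66) = 61.72 × 0.9116 = 56.26 m.
Width = 2Δx = 113 m.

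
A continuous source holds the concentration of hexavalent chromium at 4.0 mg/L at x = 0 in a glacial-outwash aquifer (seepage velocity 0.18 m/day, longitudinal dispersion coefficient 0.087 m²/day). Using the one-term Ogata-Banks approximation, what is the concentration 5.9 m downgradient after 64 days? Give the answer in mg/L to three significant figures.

For a continuous step input, C/C₀ ≈ ½·erfc((x−vt)/(2√(Dt))).
vt = 0.18 × 64 = 11.52 m and 2√(Dt) = 2√(0.087 × 64) = 4.719 m.
Argument (x−vt)/(2√(Dt)) = (5.9 − 11.52)/4.719 = -1.191; ½·erfc(-1.191) = 0.9539.
C = 4.0 × 0.9539 = 3.82 mg/L.

3.82 mg/L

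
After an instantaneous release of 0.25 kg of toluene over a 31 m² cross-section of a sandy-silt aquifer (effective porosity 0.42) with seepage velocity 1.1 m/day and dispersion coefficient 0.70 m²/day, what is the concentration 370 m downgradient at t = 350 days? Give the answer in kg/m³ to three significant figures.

0.000275 kg/m³

For an instantaneous plane source, C(x,t) = M/(n_e·A·√(4πDt)) · exp(−(x−vt)²/(4Dt)), with n_e·A the pore (flow) area.
Plume center vt = 1.1 × 350 = 385 m, so the well at 370 m is 15 m upgradient of the peak.
√(4πDt) = 55.49 m, giving peak height M/(n_e·A·√(4πDt)) = 0.25/(0.42 × 31 × 55.49) = 0.0003460 kg/m³.
(x−vt)²/(4Dt) = (-15)²/(4 × 0.70 × 350) = 0.2296; exp(−0.2296) = 0.7949.
C = 0.0003460 × 0.7949 = 0.000275 kg/m³.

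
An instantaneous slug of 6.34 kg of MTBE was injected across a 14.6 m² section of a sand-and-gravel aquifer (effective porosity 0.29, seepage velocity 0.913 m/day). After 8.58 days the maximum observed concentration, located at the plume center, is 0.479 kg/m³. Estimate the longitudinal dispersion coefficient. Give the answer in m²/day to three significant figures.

0.0906 m²/day

At the plume center C_max = M/(n_e·A·√(4πDt)), so D = M²/(4πt·(n_e·A·C_max)²).
n_e·A·C_max = 0.29 × 14.6 × 0.479 = 2.028 kg/m.
D = 6.34²/(4π × 8.58 × 2.028²) = 0.0906 m²/day.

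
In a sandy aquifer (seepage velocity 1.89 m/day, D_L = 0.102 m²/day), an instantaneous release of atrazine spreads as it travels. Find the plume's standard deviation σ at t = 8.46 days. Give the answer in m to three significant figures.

Dispersive spreading gives a Gaussian with σ² = 2Dt; advection only shifts the center.
σ = √(2 × 0.102 × 8.46) = 1.31 m.

1.31 m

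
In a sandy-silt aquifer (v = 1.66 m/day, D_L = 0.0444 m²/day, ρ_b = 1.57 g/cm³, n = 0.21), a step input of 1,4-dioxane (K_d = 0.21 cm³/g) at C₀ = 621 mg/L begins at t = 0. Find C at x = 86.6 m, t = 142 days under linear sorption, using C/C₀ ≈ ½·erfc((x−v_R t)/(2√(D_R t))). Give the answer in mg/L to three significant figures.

615 mg/L

Retardation factor R = 1 + ρ_b·K_d/n = 1 + 1.57 × 0.21/0.21 = 2.570.
Sorption retards both mechanisms: v_R = v/R = 0.6459 m/day, D_R = D/R = 0.01728 m²/day.
v_R·t = 0.6459 × 142 = 91.7178 m; 2√(D_R t) = 3.133 m; argument = (86.6 − 91.7178)/3.133 = -1.634.
C = C₀ × ½·erfc(-1.634) = 621 × 0.9896 = 615 mg/L.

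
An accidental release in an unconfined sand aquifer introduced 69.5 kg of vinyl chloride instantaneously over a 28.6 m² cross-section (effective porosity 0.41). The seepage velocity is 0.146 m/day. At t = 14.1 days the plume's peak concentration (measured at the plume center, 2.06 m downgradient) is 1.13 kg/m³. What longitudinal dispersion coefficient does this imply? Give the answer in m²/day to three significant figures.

At the plume center C_max = M/(n_e·A·√(4πDt)), so D = M²/(4πt·(n_e·A·C_max)²).
n_e·A·C_max = 0.41 × 28.6 × 1.13 = 13.25 kg/m.
D = 69.5²/(4π × 14.1 × 13.25²) = 0.155 m²/day.

0.155 m²/day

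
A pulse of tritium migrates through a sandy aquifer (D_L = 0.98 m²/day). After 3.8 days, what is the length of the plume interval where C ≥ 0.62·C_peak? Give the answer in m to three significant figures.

The plume is Gaussian with σ = √(2Dt) = √(2 × 0.98 × 3.8) = 2.729 m.
C/C_peak = exp(−Δx²/(2σ²)) = 0.62 ⇒ Δx = σ·√(−2 ln 0.62) = 2.729 × 0.9778 = 2.668 m.
Width = 2Δx = 5.34 m.

5.34 m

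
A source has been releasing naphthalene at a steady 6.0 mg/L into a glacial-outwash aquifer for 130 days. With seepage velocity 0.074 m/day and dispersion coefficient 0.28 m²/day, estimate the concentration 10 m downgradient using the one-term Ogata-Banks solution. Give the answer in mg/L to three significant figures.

For a continuous step input, C/C₀ ≈ ½·erfc((x−vt)/(2√(Dt))).
vt = 0.074 × 130 = 9.62 m and 2√(Dt) = 2√(0.28 × 130) = 12.07 m.
Argument (x−vt)/(2√(Dt)) = (10 − 9.62)/12.07 = 0.03148; ½·erfc(0.03148) = 0.4822.
C = 6.0 × 0.4822 = 2.89 mg/L.

2.89 mg/L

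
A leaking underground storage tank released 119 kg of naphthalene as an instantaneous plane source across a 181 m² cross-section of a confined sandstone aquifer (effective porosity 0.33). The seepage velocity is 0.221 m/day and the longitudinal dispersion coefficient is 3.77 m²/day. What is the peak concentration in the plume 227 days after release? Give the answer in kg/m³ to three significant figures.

0.0192 kg/m³

The peak of an instantaneous 1D plume sits at x = vt; there the Gaussian factor is 1 and C_max = M/(n_e·A·√(4πDt)), where n_e·A is the pore area the mass is dissolved in.
√(4πDt) = √(4π × 3.77 × 227) = 103.7 m, so C_max = 119/(0.33 × 181 × 103.7) = 0.0192 kg/m³.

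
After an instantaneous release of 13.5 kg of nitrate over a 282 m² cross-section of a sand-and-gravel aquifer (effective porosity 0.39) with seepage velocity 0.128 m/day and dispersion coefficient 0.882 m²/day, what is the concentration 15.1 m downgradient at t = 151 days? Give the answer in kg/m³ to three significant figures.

For an instantaneous plane source, C(x,t) = M/(n_e·A·√(4πDt)) · exp(−(x−vt)²/(4Dt)), with n_e·A the pore (flow) area.
Plume center vt = 0.128 × 151 = 19.328 m, so the well at 15.1 m is 4.228 m upgradient of the peak.
√(4πDt) = 40.91 m, giving peak height M/(n_e·A·√(4πDt)) = 13.5/(0.39 × 282 × 40.91) = 0.003000 kg/m³.
(x−vt)²/(4Dt) = (-4.228)²/(4 × 0.882 × 151) = 0.03356; exp(−0.03356) = 0.9670.
C = 0.003000 × 0.9670 = 0.00290 kg/m³.

0.00290 kg/m³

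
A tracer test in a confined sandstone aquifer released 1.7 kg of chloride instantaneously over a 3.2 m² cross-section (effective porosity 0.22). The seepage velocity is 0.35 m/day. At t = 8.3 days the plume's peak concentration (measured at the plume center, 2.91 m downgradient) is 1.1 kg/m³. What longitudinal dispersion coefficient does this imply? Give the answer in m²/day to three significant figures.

At the plume center C_max = M/(n_e·A·√(4πDt)), so D = M²/(4πt·(n_e·A·C_max)²).
n_e·A·C_max = 0.22 × 3.2 × 1.1 = 0.7744 kg/m.
D = 1.7²/(4π × 8.3 × 0.7744²) = 0.0462 m²/day.

0.0462 m²/day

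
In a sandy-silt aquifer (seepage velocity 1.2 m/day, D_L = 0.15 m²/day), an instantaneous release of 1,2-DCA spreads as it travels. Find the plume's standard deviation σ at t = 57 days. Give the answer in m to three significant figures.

Dispersive spreading gives a Gaussian with σ² = 2Dt; advection only shifts the center.
σ = √(2 × 0.15 × 57) = 4.14 m.

4.14 m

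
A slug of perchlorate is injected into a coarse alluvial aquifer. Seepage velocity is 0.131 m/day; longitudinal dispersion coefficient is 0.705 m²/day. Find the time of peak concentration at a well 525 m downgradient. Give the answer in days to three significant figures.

For the 1D instantaneous-source solution, setting ∂C/∂t = 0 at fixed x gives v²t² + 2Dt − x² = 0, so t = (√(D² + v²x²) − D)/v².
√(D² + v²x²) = √(0.705² + 0.131² × 525²) = 68.78; v² = 0.017161.
t = (68.78 − 0.705)/0.017161 = 3970 days (vs. the pure-advection estimate x/v = 4010 d).

3970 days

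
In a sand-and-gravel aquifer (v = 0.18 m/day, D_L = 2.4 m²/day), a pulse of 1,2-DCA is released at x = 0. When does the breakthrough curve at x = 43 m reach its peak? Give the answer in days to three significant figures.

For the 1D instantaneous-source solution, setting ∂C/∂t = 0 at fixed x gives v²t² + 2Dt − x² = 0, so t = (√(D² + v²x²) − D)/v².
√(D² + v²x²) = √(2.4² + 0.18² × 43²) = 8.104; v² = 0.0324.
t = (8.104 − 2.4)/0.0324 = 176 days (vs. the pure-advection estimate x/v = 239 d).

176 days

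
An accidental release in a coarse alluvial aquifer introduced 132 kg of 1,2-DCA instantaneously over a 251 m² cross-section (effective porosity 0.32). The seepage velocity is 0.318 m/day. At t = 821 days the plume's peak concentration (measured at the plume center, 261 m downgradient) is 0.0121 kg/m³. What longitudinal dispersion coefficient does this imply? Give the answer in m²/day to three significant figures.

1.79 m²/day

At the plume center C_max = M/(n_e·A·√(4πDt)), so D = M²/(4πt·(n_e·A·C_max)²).
n_e·A·C_max = 0.32 × 251 × 0.0121 = 0.9719 kg/m.
D = 132²/(4π × 821 × 0.9719²) = 1.79 m²/day.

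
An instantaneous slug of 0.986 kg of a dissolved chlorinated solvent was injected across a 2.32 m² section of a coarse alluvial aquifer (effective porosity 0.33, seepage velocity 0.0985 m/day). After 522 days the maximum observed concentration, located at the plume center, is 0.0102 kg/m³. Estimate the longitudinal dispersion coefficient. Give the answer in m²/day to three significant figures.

2.43 m²/day

At the plume center C_max = M/(n_e·A·√(4πDt)), so D = M²/(4πt·(n_e·A·C_max)²).
n_e·A·C_max = 0.33 × 2.32 × 0.0102 = 0.007809 kg/m.
D = 0.986²/(4π × 522 × 0.007809²) = 2.43 m²/day.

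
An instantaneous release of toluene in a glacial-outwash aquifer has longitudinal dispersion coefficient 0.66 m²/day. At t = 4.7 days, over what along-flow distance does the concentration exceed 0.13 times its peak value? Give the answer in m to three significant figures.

10.1 m

The plume is Gaussian with σ = √(2Dt) = √(2 × 0.66 × 4.7) = 2.491 m.
C/C_peak = exp(−Δx²/(2σ²)) = 0.13 ⇒ Δx = σ·√(−2 ln 0.13) = 2.491 × 2.020 = 5.032 m.
Width = 2Δx = 10.1 m.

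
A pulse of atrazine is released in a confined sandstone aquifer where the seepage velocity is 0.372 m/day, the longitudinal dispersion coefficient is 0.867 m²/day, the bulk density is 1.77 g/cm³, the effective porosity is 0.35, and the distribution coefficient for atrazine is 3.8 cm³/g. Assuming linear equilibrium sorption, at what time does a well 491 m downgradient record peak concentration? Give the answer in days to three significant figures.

26600 days

Retardation factor R = 1 + ρ_b·K_d/n = 1 + 1.77 × 3.8/0.35 = 20.22.
Sorption retards both mechanisms: v_R = v/R = 0.01840 m/day, D_R = D/R = 0.04288 m²/day.
Peak time from v_R²t² + 2D_R t − x² = 0: t = (√(D_R² + v_R²x²) − D_R)/v_R².
√(D_R² + v_R²x²) = √(0.04288² + 0.01840² × 491²) = 9.035; v_R² = 0.0003386.
t = (9.035 − 0.04288)/0.0003386 = 26600 days.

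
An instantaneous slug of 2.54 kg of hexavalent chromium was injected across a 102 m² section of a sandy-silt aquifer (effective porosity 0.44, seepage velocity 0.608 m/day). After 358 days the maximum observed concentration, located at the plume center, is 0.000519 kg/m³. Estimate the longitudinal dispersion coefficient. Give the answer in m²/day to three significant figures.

2.64 m²/day

At the plume center C_max = M/(n_e·A·√(4πDt)), so D = M²/(4πt·(n_e·A·C_max)²).
n_e·A·C_max = 0.44 × 102 × 0.000519 = 0.02329 kg/m.
D = 2.54²/(4π × 358 × 0.02329²) = 2.64 m²/day.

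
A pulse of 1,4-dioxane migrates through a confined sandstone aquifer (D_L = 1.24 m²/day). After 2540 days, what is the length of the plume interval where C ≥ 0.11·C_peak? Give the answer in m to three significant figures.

334 m

The plume is Gaussian with σ = √(2Dt) = √(2 × 1.24 × 2540) = 79.37 m.
C/C_peak = exp(−Δx²/(2σ²)) = 0.11 ⇒ Δx = σ·√(−2 ln 0.11) = 79.37 × 2.101 = 166.8 m.
Width = 2Δx = 334 m.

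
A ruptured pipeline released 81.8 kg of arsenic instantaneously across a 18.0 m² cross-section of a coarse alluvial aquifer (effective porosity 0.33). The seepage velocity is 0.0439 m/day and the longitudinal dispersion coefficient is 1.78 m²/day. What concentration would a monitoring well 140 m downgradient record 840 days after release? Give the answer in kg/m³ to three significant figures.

0.0170 kg/m³

For an instantaneous plane source, C(x,t) = M/(n_e·A·√(4πDt)) · exp(−(x−vt)²/(4Dt)), with n_e·A the pore (flow) area.
Plume center vt = 0.0439 × 840 = 36.876 m, so the well at 140 m is 103.124 m downgradient of the peak.
√(4πDt) = 137.1 m, giving peak height M/(n_e·A·√(4πDt)) = 81.8/(0.33 × 18.0 × 137.1) = 0.1004 kg/m³.
(x−vt)²/(4Dt) = (103.124)²/(4 × 1.78 × 840) = 1.778; exp(−1.778) = 0.1690.
C = 0.1004 × 0.1690 = 0.0170 kg/m³.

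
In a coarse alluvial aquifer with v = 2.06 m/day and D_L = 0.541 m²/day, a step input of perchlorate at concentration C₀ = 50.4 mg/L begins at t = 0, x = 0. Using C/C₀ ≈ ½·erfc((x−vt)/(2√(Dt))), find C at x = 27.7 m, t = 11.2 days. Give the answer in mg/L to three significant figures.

For a continuous step input, C/C₀ ≈ ½·erfc((x−vt)/(2√(Dt))).
vt = 2.06 × 11.2 = 23.072 m and 2√(Dt) = 2√(0.541 × 11.2) = 4.923 m.
Argument (x−vt)/(2√(Dt)) = (27.7 − 23.072)/4.923 = 0.9401; ½·erfc(0.9401) = 0.09184.
C = 50.4 × 0.09184 = 4.63 mg/L.

4.63 mg/L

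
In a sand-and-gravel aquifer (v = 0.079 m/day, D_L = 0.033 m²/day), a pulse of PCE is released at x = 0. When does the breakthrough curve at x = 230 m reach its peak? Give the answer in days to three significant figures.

For the 1D instantaneous-source solution, setting ∂C/∂t = 0 at fixed x gives v²t² + 2Dt − x² = 0, so t = (√(D² + v²x²) − D)/v².
√(D² + v²x²) = √(0.033² + 0.079² × 230²) = 18.17; v² = 0.006241.
t = (18.17 − 0.033)/0.006241 = 2910 days (vs. the pure-advection estimate x/v = 2910 d).

2910 days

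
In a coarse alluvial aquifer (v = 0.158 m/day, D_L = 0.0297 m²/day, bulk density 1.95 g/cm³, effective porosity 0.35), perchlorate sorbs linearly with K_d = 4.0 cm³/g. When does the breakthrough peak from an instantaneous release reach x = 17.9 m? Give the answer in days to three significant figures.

2610 days

Retardation factor R = 1 + ρ_b·K_d/n = 1 + 1.95 × 4.0/0.35 = 23.29.
Sorption retards both mechanisms: v_R = v/R = 0.006784 m/day, D_R = D/R = 0.001275 m²/day.
Peak time from v_R²t² + 2D_R t − x² = 0: t = (√(D_R² + v_R²x²) − D_R)/v_R².
√(D_R² + v_R²x²) = √(0.001275² + 0.006784² × 17.9²) = 0.1214; v_R² = 4.602e-05.
t = (0.1214 − 0.001275)/4.602e-05 = 2610 days.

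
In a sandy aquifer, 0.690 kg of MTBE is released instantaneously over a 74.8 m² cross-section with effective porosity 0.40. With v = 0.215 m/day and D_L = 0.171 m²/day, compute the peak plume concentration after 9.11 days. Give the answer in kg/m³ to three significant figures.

The peak of an instantaneous 1D plume sits at x = vt; there the Gaussian factor is 1 and C_max = M/(n_e·A·√(4πDt)), where n_e·A is the pore area the mass is dissolved in.
√(4πDt) = √(4π × 0.171 × 9.11) = 4.424 m, so C_max = 0.690/(0.40 × 74.8 × 4.424) = 0.00521 kg/m³.

0.00521 kg/m³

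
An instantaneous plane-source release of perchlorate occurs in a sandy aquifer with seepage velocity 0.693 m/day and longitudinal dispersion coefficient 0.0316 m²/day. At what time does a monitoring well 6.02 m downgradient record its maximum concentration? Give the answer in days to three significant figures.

8.62 days

For the 1D instantaneous-source solution, setting ∂C/∂t = 0 at fixed x gives v²t² + 2Dt − x² = 0, so t = (√(D² + v²x²) − D)/v².
√(D² + v²x²) = √(0.0316² + 0.693² × 6.02²) = 4.172; v² = 0.480249.
t = (4.172 − 0.0316)/0.480249 = 8.62 days (vs. the pure-advection estimate x/v = 8.69 d).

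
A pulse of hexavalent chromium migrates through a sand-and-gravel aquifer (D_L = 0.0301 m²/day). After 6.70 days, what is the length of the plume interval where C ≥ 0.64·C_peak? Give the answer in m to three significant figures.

1.20 m

The plume is Gaussian with σ = √(2Dt) = √(2 × 0.0301 × 6.70) = 0.6351 m.
C/C_peak = exp(−Δx²/(2σ²)) = 0.64 ⇒ Δx = σ·√(−2 ln 0.64) = 0.6351 × 0.9448 = 0.6000 m.
Width = 2Δx = 1.20 m.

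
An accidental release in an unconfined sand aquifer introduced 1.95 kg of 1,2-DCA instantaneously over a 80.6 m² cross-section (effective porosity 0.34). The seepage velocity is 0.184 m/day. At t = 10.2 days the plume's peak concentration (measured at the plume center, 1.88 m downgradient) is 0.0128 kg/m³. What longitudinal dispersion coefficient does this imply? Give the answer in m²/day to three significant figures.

At the plume center C_max = M/(n_e·A·√(4πDt)), so D = M²/(4πt·(n_e·A·C_max)²).
n_e·A·C_max = 0.34 × 80.6 × 0.0128 = 0.3508 kg/m.
D = 1.95²/(4π × 10.2 × 0.3508²) = 0.241 m²/day.

0.241 m²/day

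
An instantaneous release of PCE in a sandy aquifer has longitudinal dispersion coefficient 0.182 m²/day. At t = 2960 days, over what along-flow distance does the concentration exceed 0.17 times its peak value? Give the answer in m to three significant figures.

The plume is Gaussian with σ = √(2Dt) = √(2 × 0.182 × 2960) = 32.82 m.
C/C_peak = exp(−Δx²/(2σ²)) = 0.17 ⇒ Δx = σ·√(−2 ln 0.17) = 32.82 × 1.883 = 61.80 m.
Width = 2Δx = 124 m.

124 m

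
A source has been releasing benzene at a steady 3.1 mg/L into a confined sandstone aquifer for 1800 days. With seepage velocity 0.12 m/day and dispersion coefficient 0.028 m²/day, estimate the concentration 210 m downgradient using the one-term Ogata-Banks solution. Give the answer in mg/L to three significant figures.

2.25 mg/L

For a continuous step input, C/C₀ ≈ ½·erfc((x−vt)/(2√(Dt))).
vt = 0.12 × 1800 = 216 m and 2√(Dt) = 2√(0.028 × 1800) = 14.20 m.
Argument (x−vt)/(2√(Dt)) = (210 − 216)/14.20 = -0.4225; ½·erfc(-0.4225) = 0.7249.
C = 3.1 × 0.7249 = 2.25 mg/L.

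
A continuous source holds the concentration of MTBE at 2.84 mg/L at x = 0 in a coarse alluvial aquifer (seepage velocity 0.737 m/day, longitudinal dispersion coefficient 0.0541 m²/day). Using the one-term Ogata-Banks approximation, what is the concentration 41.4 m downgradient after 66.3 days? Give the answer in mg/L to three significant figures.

2.83 mg/L

For a continuous step input, C/C₀ ≈ ½·erfc((x−vt)/(2√(Dt))).
vt = 0.737 × 66.3 = 48.8631 m and 2√(Dt) = 2√(0.0541 × 66.3) = 3.788 m.
Argument (x−vt)/(2√(Dt)) = (41.4 − 48.8631)/3.788 = -1.970; ½·erfc(-1.970) = 0.9973.
C = 2.84 × 0.9973 = 2.83 mg/L.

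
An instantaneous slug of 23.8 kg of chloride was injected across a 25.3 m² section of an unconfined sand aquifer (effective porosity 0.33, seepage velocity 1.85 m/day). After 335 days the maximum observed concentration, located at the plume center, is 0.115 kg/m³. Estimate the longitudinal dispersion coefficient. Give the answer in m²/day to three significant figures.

At the plume center C_max = M/(n_e·A·√(4πDt)), so D = M²/(4πt·(n_e·A·C_max)²).
n_e·A·C_max = 0.33 × 25.3 × 0.115 = 0.9601 kg/m.
D = 23.8²/(4π × 335 × 0.9601²) = 0.146 m²/day.

0.146 m²/day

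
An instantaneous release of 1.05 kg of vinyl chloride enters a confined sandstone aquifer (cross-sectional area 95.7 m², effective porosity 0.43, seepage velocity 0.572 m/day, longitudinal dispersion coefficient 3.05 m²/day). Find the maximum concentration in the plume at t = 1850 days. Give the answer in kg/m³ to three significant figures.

9.58e-05 kg/m³

The peak of an instantaneous 1D plume sits at x = vt; there the Gaussian factor is 1 and C_max = M/(n_e·A·√(4πDt)), where n_e·A is the pore area the mass is dissolved in.
√(4πDt) = √(4π × 3.05 × 1850) = 266.3 m, so C_max = 1.05/(0.43 × 95.7 × 266.3) = 9.58e-05 kg/m³.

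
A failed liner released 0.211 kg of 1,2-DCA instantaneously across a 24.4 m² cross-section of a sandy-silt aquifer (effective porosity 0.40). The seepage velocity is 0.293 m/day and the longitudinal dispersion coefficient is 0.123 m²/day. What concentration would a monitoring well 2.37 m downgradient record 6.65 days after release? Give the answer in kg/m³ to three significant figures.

0.00639 kg/m³

For an instantaneous plane source, C(x,t) = M/(n_e·A·√(4πDt)) · exp(−(x−vt)²/(4Dt)), with n_e·A the pore (flow) area.
Plume center vt = 0.293 × 6.65 = 1.94845 m, so the well at 2.37 m is 0.42155 m downgradient of the peak.
√(4πDt) = 3.206 m, giving peak height M/(n_e·A·√(4πDt)) = 0.211/(0.40 × 24.4 × 3.206) = 0.006743 kg/m³.
(x−vt)²/(4Dt) = (0.42155)²/(4 × 0.123 × 6.65) = 0.05431; exp(−0.05431) = 0.9471.
C = 0.006743 × 0.9471 = 0.00639 kg/m³.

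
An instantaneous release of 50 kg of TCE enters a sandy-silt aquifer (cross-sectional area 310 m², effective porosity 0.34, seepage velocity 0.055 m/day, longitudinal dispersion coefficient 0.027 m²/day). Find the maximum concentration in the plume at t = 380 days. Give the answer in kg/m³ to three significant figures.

0.0418 kg/m³

The peak of an instantaneous 1D plume sits at x = vt; there the Gaussian factor is 1 and C_max = M/(n_e·A·√(4πDt)), where n_e·A is the pore area the mass is dissolved in.
√(4πDt) = √(4π × 0.027 × 380) = 11.35 m, so C_max = 50/(0.34 × 310 × 11.35) = 0.0418 kg/m³.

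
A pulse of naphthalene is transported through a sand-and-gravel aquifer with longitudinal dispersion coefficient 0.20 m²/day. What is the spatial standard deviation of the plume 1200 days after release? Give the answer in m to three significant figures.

21.9 m

Dispersive spreading gives a Gaussian with σ² = 2Dt; advection only shifts the center.
σ = √(2 × 0.20 × 1200) = 21.9 m.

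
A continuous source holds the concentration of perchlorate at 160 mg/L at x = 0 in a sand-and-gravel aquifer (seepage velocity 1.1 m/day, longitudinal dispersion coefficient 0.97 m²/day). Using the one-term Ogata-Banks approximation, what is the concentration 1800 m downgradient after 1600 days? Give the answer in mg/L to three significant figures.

For a continuous step input, C/C₀ ≈ ½·erfc((x−vt)/(2√(Dt))).
vt = 1.1 × 1600 = 1760 m and 2√(Dt) = 2√(0.97 × 1600) = 78.79 m.
Argument (x−vt)/(2√(Dt)) = (1800 − 1760)/78.79 = 0.5077; ½·erfc(0.5077) = 0.2364.
C = 160 × 0.2364 = 37.8 mg/L.

37.8 mg/L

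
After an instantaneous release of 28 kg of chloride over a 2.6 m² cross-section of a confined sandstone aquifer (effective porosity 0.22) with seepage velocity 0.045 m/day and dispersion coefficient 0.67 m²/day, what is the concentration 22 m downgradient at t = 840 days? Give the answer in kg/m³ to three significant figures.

0.521 kg/m³

For an instantaneous plane source, C(x,t) = M/(n_e·A·√(4πDt)) · exp(−(x−vt)²/(4Dt)), with n_e·A the pore (flow) area.
Plume center vt = 0.045 × 840 = 37.8 m, so the well at 22 m is 15.8 m upgradient of the peak.
√(4πDt) = 84.10 m, giving peak height M/(n_e·A·√(4πDt)) = 28/(0.22 × 2.6 × 84.10) = 0.5821 kg/m³.
(x−vt)²/(4Dt) = (-15.8)²/(4 × 0.67 × 840) = 0.1109; exp(−0.1109) = 0.8950.
C = 0.5821 × 0.8950 = 0.521 kg/m³.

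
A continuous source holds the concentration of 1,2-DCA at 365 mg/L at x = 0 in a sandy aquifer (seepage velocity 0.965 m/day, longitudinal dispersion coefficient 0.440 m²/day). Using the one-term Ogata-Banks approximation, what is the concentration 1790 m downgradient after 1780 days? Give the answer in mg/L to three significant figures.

For a continuous step input, C/C₀ ≈ ½·erfc((x−vt)/(2√(Dt))).
vt = 0.965 × 1780 = 1717.7 m and 2√(Dt) = 2√(0.440 × 1780) = 55.97 m.
Argument (x−vt)/(2√(Dt)) = (1790 − 1717.7)/55.97 = 1.292; ½·erfc(1.292) = 0.03384.
C = 365 × 0.03384 = 12.4 mg/L.

12.4 mg/L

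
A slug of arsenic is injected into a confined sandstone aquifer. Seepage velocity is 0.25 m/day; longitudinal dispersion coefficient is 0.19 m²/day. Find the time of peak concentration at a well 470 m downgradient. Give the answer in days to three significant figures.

For the 1D instantaneous-source solution, setting ∂C/∂t = 0 at fixed x gives v²t² + 2Dt − x² = 0, so t = (√(D² + v²x²) − D)/v².
√(D² + v²x²) = √(0.19² + 0.25² × 470²) = 117.5; v² = 0.0625.
t = (117.5 − 0.19)/0.0625 = 1880 days (vs. the pure-advection estimate x/v = 1880 d).

1880 days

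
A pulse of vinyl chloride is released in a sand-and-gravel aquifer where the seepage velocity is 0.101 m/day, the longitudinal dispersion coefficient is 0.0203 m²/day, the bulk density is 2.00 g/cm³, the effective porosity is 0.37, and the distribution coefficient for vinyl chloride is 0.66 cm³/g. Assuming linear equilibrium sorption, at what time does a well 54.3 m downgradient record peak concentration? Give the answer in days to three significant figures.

Retardation factor R = 1 + ρ_b·K_d/n = 1 + 2.00 × 0.66/0.37 = 4.568.
Sorption retards both mechanisms: v_R = v/R = 0.02211 m/day, D_R = D/R = 0.004444 m²/day.
Peak time from v_R²t² + 2D_R t − x² = 0: t = (√(D_R² + v_R²x²) − D_R)/v_R².
√(D_R² + v_R²x²) = √(0.004444² + 0.02211² × 54.3²) = 1.201; v_R² = 0.0004889.
t = (1.201 − 0.004444)/0.0004889 = 2450 days.

2450 days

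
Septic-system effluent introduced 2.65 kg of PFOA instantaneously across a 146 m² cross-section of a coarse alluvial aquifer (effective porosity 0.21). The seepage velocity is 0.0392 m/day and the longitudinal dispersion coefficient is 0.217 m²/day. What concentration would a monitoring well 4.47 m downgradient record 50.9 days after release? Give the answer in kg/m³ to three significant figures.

0.00639 kg/m³

For an instantaneous plane source, C(x,t) = M/(n_e·A·√(4πDt)) · exp(−(x−vt)²/(4Dt)), with n_e·A the pore (flow) area.
Plume center vt = 0.0392 × 50.9 = 1.99528 m, so the well at 4.47 m is 2.47472 m downgradient of the peak.
√(4πDt) = 11.78 m, giving peak height M/(n_e·A·√(4πDt)) = 2.65/(0.21 × 146 × 11.78) = 0.007337 kg/m³.
(x−vt)²/(4Dt) = (2.47472)²/(4 × 0.217 × 50.9) = 0.1386; exp(−0.1386) = 0.8706.
C = 0.007337 × 0.8706 = 0.00639 kg/m³.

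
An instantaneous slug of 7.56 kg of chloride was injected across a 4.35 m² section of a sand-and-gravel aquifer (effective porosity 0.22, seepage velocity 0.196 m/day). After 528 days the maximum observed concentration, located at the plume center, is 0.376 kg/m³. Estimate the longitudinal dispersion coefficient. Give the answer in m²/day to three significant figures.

At the plume center C_max = M/(n_e·A·√(4πDt)), so D = M²/(4πt·(n_e·A·C_max)²).
n_e·A·C_max = 0.22 × 4.35 × 0.376 = 0.3598 kg/m.
D = 7.56²/(4π × 528 × 0.3598²) = 0.0665 m²/day.

0.0665 m²/day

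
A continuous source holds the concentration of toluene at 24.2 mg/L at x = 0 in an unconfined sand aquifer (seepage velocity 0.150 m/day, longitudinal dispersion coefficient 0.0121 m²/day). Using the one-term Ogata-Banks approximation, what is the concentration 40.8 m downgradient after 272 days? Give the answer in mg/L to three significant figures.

For a continuous step input, C/C₀ ≈ ½·erfc((x−vt)/(2√(Dt))).
vt = 0.150 × 272 = 40.8 m and 2√(Dt) = 2√(0.0121 × 272) = 3.628 m.
Argument (x−vt)/(2√(Dt)) = (40.8 − 40.8)/3.628 = 0; ½·erfc(0) = 0.5000.
C = 24.2 × 0.5000 = 12.1 mg/L.

12.1 mg/L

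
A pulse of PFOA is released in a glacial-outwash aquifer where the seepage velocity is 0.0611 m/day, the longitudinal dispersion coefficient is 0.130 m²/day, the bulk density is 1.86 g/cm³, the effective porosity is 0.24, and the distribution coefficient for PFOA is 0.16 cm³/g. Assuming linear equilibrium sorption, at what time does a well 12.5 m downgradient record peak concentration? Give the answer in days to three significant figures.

387 days

Retardation factor R = 1 + ρ_b·K_d/n = 1 + 1.86 × 0.16/0.24 = 2.240.
Sorption retards both mechanisms: v_R = v/R = 0.02728 m/day, D_R = D/R = 0.05804 m²/day.
Peak time from v_R²t² + 2D_R t − x² = 0: t = (√(D_R² + v_R²x²) − D_R)/v_R².
√(D_R² + v_R²x²) = √(0.05804² + 0.02728² × 12.5²) = 0.3459; v_R² = 0.0007442.
t = (0.3459 − 0.05804)/0.0007442 = 387 days.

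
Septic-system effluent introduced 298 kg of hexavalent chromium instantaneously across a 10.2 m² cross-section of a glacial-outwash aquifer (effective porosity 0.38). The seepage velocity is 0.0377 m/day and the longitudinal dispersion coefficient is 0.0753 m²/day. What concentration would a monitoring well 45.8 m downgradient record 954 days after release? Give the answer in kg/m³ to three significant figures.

For an instantaneous plane source, C(x,t) = M/(n_e·A·√(4πDt)) · exp(−(x−vt)²/(4Dt)), with n_e·A the pore (flow) area.
Plume center vt = 0.0377 × 954 = 35.9658 m, so the well at 45.8 m is 9.8342 m downgradient of the peak.
√(4πDt) = 30.05 m, giving peak height M/(n_e·A·√(4πDt)) = 298/(0.38 × 10.2 × 30.05) = 2.559 kg/m³.
(x−vt)²/(4Dt) = (9.8342)²/(4 × 0.0753 × 954) = 0.3366; exp(−0.3366) = 0.7142.
C = 2.559 × 0.7142 = 1.83 kg/m³.

1.83 kg/m³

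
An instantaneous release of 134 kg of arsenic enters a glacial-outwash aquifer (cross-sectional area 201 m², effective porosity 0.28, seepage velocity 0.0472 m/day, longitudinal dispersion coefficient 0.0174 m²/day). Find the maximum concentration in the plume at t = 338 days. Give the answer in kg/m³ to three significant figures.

The peak of an instantaneous 1D plume sits at x = vt; there the Gaussian factor is 1 and C_max = M/(n_e·A·√(4πDt)), where n_e·A is the pore area the mass is dissolved in.
√(4πDt) = √(4π × 0.0174 × 338) = 8.597 m, so C_max = 134/(0.28 × 201 × 8.597) = 0.277 kg/m³.

0.277 kg/m³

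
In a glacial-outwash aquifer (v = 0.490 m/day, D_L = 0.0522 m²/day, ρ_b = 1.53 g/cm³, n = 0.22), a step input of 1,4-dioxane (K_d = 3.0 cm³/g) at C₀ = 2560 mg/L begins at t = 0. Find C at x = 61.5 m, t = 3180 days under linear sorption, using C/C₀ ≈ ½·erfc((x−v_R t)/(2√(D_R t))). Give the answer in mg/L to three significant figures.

Retardation factor R = 1 + ρ_b·K_d/n = 1 + 1.53 × 3.0/0.22 = 21.86.
Sorption retards both mechanisms: v_R = v/R = 0.02242 m/day, D_R = D/R = 0.002388 m²/day.
v_R·t = 0.02242 × 3180 = 71.2956 m; 2√(D_R t) = 5.511 m; argument = (61.5 − 71.2956)/5.511 = -1.777.
C = C₀ × ½·erfc(-1.777) = 2560 × 0.9940 = 2540 mg/L.

2540 mg/L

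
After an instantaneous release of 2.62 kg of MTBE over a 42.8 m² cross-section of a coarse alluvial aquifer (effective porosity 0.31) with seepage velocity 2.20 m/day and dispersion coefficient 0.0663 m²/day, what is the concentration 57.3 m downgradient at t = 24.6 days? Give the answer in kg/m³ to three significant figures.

For an instantaneous plane source, C(x,t) = M/(n_e·A·√(4πDt)) · exp(−(x−vt)²/(4Dt)), with n_e·A the pore (flow) area.
Plume center vt = 2.20 × 24.6 = 54.12 m, so the well at 57.3 m is 3.18 m downgradient of the peak.
√(4πDt) = 4.527 m, giving peak height M/(n_e·A·√(4πDt)) = 2.62/(0.31 × 42.8 × 4.527) = 0.04362 kg/m³.
(x−vt)²/(4Dt) = (3.18)²/(4 × 0.0663 × 24.6) = 1.550; exp(−1.550) = 0.2122.
C = 0.04362 × 0.2122 = 0.00926 kg/m³.

0.00926 kg/m³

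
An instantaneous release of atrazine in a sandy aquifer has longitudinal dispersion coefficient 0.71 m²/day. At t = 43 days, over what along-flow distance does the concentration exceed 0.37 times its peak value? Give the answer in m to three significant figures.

The plume is Gaussian with σ = √(2Dt) = √(2 × 0.71 × 43) = 7.814 m.
C/C_peak = exp(−Δx²/(2σ²)) = 0.37 ⇒ Δx = σ·√(−2 ln 0.37) = 7.814 × 1.410 = 11.02 m.
Width = 2Δx = 22.0 m.

22.0 m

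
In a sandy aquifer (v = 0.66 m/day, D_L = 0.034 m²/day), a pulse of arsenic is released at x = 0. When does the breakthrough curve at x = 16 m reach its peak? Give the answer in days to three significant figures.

24.2 days

For the 1D instantaneous-source solution, setting ∂C/∂t = 0 at fixed x gives v²t² + 2Dt − x² = 0, so t = (√(D² + v²x²) − D)/v².
√(D² + v²x²) = √(0.034² + 0.66² × 16²) = 10.56; v² = 0.4356.
t = (10.56 − 0.034)/0.4356 = 24.2 days (vs. the pure-advection estimate x/v = 24.2 d).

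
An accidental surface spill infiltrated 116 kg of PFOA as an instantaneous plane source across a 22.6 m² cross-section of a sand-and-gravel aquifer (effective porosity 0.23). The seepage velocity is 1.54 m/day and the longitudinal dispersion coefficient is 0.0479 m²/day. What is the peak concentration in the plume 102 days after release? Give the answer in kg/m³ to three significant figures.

The peak of an instantaneous 1D plume sits at x = vt; there the Gaussian factor is 1 and C_max = M/(n_e·A·√(4πDt)), where n_e·A is the pore area the mass is dissolved in.
√(4πDt) = √(4π × 0.0479 × 102) = 7.836 m, so C_max = 116/(0.23 × 22.6 × 7.836) = 2.85 kg/m³.

2.85 kg/m³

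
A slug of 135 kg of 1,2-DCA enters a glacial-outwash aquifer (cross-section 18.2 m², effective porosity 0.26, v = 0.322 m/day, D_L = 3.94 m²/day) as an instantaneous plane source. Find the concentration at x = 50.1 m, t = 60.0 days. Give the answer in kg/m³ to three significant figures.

0.192 kg/m³

For an instantaneous plane source, C(x,t) = M/(n_e·A·√(4πDt)) · exp(−(x−vt)²/(4Dt)), with n_e·A the pore (flow) area.
Plume center vt = 0.322 × 60.0 = 19.32 m, so the well at 50.1 m is 30.78 m downgradient of the peak.
√(4πDt) = 54.50 m, giving peak height M/(n_e·A·√(4πDt)) = 135/(0.26 × 18.2 × 54.50) = 0.5235 kg/m³.
(x−vt)²/(4Dt) = (30.78)²/(4 × 3.94 × 60.0) = 1.002; exp(−1.002) = 0.3671.
C = 0.5235 × 0.3671 = 0.192 kg/m³.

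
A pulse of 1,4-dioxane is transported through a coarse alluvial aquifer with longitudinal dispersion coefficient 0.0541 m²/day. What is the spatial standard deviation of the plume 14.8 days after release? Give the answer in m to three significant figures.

Dispersive spreading gives a Gaussian with σ² = 2Dt; advection only shifts the center.
σ = √(2 × 0.0541 × 14.8) = 1.27 m.

1.27 m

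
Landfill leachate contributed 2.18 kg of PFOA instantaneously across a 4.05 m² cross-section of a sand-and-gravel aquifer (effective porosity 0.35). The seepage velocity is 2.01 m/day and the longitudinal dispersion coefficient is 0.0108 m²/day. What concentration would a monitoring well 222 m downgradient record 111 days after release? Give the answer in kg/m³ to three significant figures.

0.306 kg/m³

For an instantaneous plane source, C(x,t) = M/(n_e·A·√(4πDt)) · exp(−(x−vt)²/(4Dt)), with n_e·A the pore (flow) area.
Plume center vt = 2.01 × 111 = 223.11 m, so the well at 222 m is 1.11 m upgradient of the peak.
√(4πDt) = 3.881 m, giving peak height M/(n_e·A·√(4πDt)) = 2.18/(0.35 × 4.05 × 3.881) = 0.3963 kg/m³.
(x−vt)²/(4Dt) = (-1.11)²/(4 × 0.0108 × 111) = 0.2569; exp(−0.2569) = 0.7734.
C = 0.3963 × 0.7734 = 0.306 kg/m³.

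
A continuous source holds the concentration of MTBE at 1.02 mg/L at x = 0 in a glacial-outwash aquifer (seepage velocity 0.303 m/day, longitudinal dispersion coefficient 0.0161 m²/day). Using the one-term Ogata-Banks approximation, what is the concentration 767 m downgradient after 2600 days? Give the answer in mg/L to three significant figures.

1.01 mg/L

For a continuous step input, C/C₀ ≈ ½·erfc((x−vt)/(2√(Dt))).
vt = 0.303 × 2600 = 787.8 m and 2√(Dt) = 2√(0.0161 × 2600) = 12.94 m.
Argument (x−vt)/(2√(Dt)) = (767 − 787.8)/12.94 = -1.607; ½·erfc(-1.607) = 0.9885.
C = 1.02 × 0.9885 = 1.01 mg/L.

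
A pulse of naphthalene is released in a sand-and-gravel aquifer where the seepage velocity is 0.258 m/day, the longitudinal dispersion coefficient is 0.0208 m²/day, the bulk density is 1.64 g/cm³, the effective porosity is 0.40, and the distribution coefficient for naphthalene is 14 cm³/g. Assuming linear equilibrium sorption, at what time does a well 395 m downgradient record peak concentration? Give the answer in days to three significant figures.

Retardation factor R = 1 + ρ_b·K_d/n = 1 + 1.64 × 14/0.40 = 58.40.
Sorption retards both mechanisms: v_R = v/R = 0.004418 m/day, D_R = D/R = 0.0003562 m²/day.
Peak time from v_R²t² + 2D_R t − x² = 0: t = (√(D_R² + v_R²x²) − D_R)/v_R².
√(D_R² + v_R²x²) = √(0.0003562² + 0.004418² × 395²) = 1.745; v_R² = 1.952e-05.
t = (1.745 − 0.0003562)/1.952e-05 = 89400 days.

89400 days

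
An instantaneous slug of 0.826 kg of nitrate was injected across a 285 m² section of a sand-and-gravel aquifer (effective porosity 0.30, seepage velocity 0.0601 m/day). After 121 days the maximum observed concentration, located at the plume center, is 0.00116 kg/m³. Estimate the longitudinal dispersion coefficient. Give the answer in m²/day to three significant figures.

At the plume center C_max = M/(n_e·A·√(4πDt)), so D = M²/(4πt·(n_e·A·C_max)²).
n_e·A·C_max = 0.30 × 285 × 0.00116 = 0.09918 kg/m.
D = 0.826²/(4π × 121 × 0.09918²) = 0.0456 m²/day.

0.0456 m²/day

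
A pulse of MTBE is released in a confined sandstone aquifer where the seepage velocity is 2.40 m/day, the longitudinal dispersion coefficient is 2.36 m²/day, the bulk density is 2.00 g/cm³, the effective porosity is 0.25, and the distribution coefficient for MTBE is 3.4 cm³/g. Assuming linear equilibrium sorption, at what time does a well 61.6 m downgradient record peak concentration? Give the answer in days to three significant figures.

712 days

Retardation factor R = 1 + ρ_b·K_d/n = 1 + 2.00 × 3.4/0.25 = 28.20.
Sorption retards both mechanisms: v_R = v/R = 0.08511 m/day, D_R = D/R = 0.08369 m²/day.
Peak time from v_R²t² + 2D_R t − x² = 0: t = (√(D_R² + v_R²x²) − D_R)/v_R².
√(D_R² + v_R²x²) = √(0.08369² + 0.08511² × 61.6²) = 5.243; v_R² = 0.007244.
t = (5.243 − 0.08369)/0.007244 = 712 days.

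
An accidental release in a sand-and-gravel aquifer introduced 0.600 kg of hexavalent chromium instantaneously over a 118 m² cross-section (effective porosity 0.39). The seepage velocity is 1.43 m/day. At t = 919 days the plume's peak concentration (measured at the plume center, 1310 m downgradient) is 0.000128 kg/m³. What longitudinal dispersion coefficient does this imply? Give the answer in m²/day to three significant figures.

At the plume center C_max = M/(n_e·A·√(4πDt)), so D = M²/(4πt·(n_e·A·C_max)²).
n_e·A·C_max = 0.39 × 118 × 0.000128 = 0.005891 kg/m.
D = 0.600²/(4π × 919 × 0.005891²) = 0.898 m²/day.

0.898 m²/day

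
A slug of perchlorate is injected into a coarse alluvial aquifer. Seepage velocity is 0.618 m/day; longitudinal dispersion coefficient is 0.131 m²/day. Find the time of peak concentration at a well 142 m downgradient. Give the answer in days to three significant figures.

229 days

For the 1D instantaneous-source solution, setting ∂C/∂t = 0 at fixed x gives v²t² + 2Dt − x² = 0, so t = (√(D² + v²x²) − D)/v².
√(D² + v²x²) = √(0.131² + 0.618² × 142²) = 87.76; v² = 0.381924.
t = (87.76 − 0.131)/0.381924 = 229 days (vs. the pure-advection estimate x/v = 230 d).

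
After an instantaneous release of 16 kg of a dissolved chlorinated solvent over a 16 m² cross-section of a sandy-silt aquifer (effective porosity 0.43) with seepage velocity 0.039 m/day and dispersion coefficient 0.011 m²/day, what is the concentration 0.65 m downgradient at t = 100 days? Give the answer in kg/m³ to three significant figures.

0.0567 kg/m³

For an instantaneous plane source, C(x,t) = M/(n_e·A·√(4πDt)) · exp(−(x−vt)²/(4Dt)), with n_e·A the pore (flow) area.
Plume center vt = 0.039 × 100 = 3.9 m, so the well at 0.65 m is 3.25 m upgradient of the peak.
√(4πDt) = 3.718 m, giving peak height M/(n_e·A·√(4πDt)) = 16/(0.43 × 16 × 3.718) = 0.6255 kg/m³.
(x−vt)²/(4Dt) = (-3.25)²/(4 × 0.011 × 100) = 2.401; exp(−2.401) = 0.09063.
C = 0.6255 × 0.09063 = 0.0567 kg/m³.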